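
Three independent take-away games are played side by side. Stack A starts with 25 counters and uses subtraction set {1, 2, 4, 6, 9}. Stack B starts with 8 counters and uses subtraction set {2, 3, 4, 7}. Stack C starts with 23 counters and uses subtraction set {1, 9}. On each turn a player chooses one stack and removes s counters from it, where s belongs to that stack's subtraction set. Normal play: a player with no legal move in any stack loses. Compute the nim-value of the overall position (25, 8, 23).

Stack A, S = {1, 2, 4, 6, 9}:
n :  0  1  2  3  4  5  6  7  8  9 10 11 12 13 14 15 16 17 18 19 20 21 22 23 24 25
G :  0  1  2  0  1  2  3  4  0  1  2  0  1  2  3  4  0  1  2  0  1  2  3  4  0  1
G_A(25) = 1.
Stack B, S = {2, 3, 4, 7}:
n : 0 1 2 3 4 5 6 7 8
G : 0 0 1 1 2 2 0 3 1
G_B(8) = 1.
Stack C, S = {1, 9}:
G(0) = 0
G(1) = mex{0} = 1
G(2) = mex{1} = 0
G(3) = mex{0} = 1
G(4) = mex{1} = 0
G(5) = mex{0} = 1
G(6) = mex{1} = 0
G(7) = mex{0} = 1
G(8) = mex{1} = 0
G(9) = mex{0,0} = 1
G(10) = mex{1,1} = 0
G(11) = mex{0,0} = 1
G(12) = mex{1,1} = 0
G(13) = mex{0,0} = 1
G(14) = mex{1,1} = 0
G(15) = mex{0,0} = 1
G(16) = mex{1,1} = 0
G(17) = mex{0,0} = 1
G(18) = mex{1,1} = 0
G(19) = mex{0,0} = 1
G(20) = mex{1,1} = 0
G(21) = mex{0,0} = 1
G(22) = mex{1,1} = 0
G(23) = mex{0,0} = 1
G_C(23) = 1.
Combined Grundy value = 1 ⊕ 1 ⊕ 1 = 1.

1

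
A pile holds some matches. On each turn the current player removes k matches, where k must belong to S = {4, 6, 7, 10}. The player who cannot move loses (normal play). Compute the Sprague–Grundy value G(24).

G(0) = 0
G(1) = mex{} = 0
G(2) = mex{} = 0
G(3) = mex{} = 0
G(4) = mex{0} = 1
G(5) = mex{0} = 1
G(6) = mex{0,0} = 1
G(7) = mex{0,0,0} = 1
G(8) = mex{1,0,0} = 2
G(9) = mex{1,0,0} = 2
G(10) = mex{1,1,0,0} = 2
G(11) = mex{1,1,1,0} = 2
G(12) = mex{2,1,1,0} = 3
G(13) = mex{2,1,1,0} = 3
G(14) = mex{2,2,1,1} = 0
G(15) = mex{2,2,2,1} = 0
G(16) = mex{3,2,2,1} = 0
G(17) = mex{3,2,2,1} = 0
G(18) = mex{0,3,2,2} = 1
G(19) = mex{0,3,3,2} = 1
G(20) = mex{0,0,3,2} = 1
G(21) = mex{0,0,0,2} = 1
G(22) = mex{1,0,0,3} = 2
G(23) = mex{1,0,0,3} = 2
G(24) = mex{1,1,0,0} = 2

2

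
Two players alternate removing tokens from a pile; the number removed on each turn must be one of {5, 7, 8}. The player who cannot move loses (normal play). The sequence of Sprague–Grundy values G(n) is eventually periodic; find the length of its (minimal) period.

G(0) = 0
G(1) = mex{} = 0
G(2) = mex{} = 0
G(3) = mex{} = 0
G(4) = mex{} = 0
G(5) = mex{0} = 1
G(6) = mex{0} = 1
G(7) = mex{0,0} = 1
G(8) = mex{0,0,0} = 1
G(9) = mex{0,0,0} = 1
G(10) = mex{1,0,0} = 2
G(11) = mex{1,0,0} = 2
G(12) = mex{1,1,0} = 2
G(13) = mex{1,1,1} = 0
G(14) = mex{1,1,1} = 0
G(15) = mex{2,1,1} = 0
G(16) = mex{2,1,1} = 0
G(17) = mex{2,2,1} = 0
G(18) = mex{0,2,2} = 1
G(19) = mex{0,2,2} = 1
G(20) = mex{0,0,2} = 1
G(21) = mex{0,0,0} = 1
G(22) = mex{0,0,0} = 1
G(23) = mex{1,0,0} = 2
G(24) = mex{1,0,0} = 2
G(25) = mex{1,1,0} = 2
G(26) = mex{1,1,1} = 0
G(27) = mex{1,1,1} = 0
G(n+13) = G(n) holds for n = 0,…,7 (a full window of length max(S) = 8), so the sequence is purely periodic with period 13.

13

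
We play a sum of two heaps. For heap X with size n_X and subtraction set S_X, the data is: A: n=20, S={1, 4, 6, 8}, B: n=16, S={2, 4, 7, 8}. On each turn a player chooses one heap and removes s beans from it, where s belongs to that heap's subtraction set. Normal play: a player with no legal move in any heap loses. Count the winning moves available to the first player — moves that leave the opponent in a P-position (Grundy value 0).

Heap A, S = {1, 4, 6, 8}:
G(0) = 0
G(1) = mex{0} = 1
G(2) = mex{1} = 0
G(3) = mex{0} = 1
G(4) = mex{1,0} = 2
G(5) = mex{2,1} = 0
G(6) = mex{0,0,0} = 1
G(7) = mex{1,1,1} = 0
G(8) = mex{0,2,0,0} = 1
G(9) = mex{1,0,1,1} = 2
G(10) = mex{2,1,2,0} = 3
G(11) = mex{3,0,0,1} = 2
G(12) = mex{2,1,1,2} = 0
G(13) = mex{0,2,0,0} = 1
G(14) = mex{1,3,1,1} = 0
G(15) = mex{0,2,2,0} = 1
G(16) = mex{1,0,3,1} = 2
G(17) = mex{2,1,2,2} = 0
G(18) = mex{0,0,0,3} = 1
G(19) = mex{1,1,1,2} = 0
G(20) = mex{0,2,0,0} = 1
G_A(20) = 1.
Heap B, S = {2, 4, 7, 8}:
n :  0  1  2  3  4  5  6  7  8  9 10 11 12 13 14 15 16
G :  0  0  1  1  2  2  0  3  1  4  2  0  0  1  1  2  2
G_B(16) = 2.
Combined Grundy value = 1 ⊕ 2 = 3.
A winning move leaves total XOR = 0, i.e. changes one component's Grundy value g to g ⊕ X where X is the current total.
Heap A: need g' = 1⊕3 = 2. Options: 20−1→G=0, 20−4→G=2, 20−6→G=0, 20−8→G=0. Hits: 1.
Heap B: need g' = 2⊕3 = 1. Options: 16−2→G=1, 16−4→G=0, 16−7→G=4, 16−8→G=1. Hits: 2.

3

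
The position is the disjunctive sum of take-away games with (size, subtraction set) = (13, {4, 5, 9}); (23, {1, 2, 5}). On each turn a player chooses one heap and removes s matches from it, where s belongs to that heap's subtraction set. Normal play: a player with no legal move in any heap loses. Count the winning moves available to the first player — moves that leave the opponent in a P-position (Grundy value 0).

Heap A, S = {4, 5, 9}:
n :  0  1  2  3  4  5  6  7  8  9 10 11 12 13
G :  0  0  0  0  1  1  1  1  2  2  2  2  3  0
G_A(13) = 0.
Heap B, S = {1, 2, 5}:
n :  0  1  2  3  4  5  6  7  8  9 10 11 12 13 14 15 16 17 18 19 20 21 22 23
G :  0  1  2  0  1  2  0  1  2  0  1  2  0  1  2  0  1  2  0  1  2  0  1  2
G_B(23) = 2.
Combined Grundy value = 0 ⊕ 2 = 2.
A winning move leaves total XOR = 0, i.e. changes one component's Grundy value g to g ⊕ X where X is the current total.
Heap A: need g' = 0⊕2 = 2. Options: 13−4→G=2, 13−5→G=2, 13−9→G=1. Hits: 2.
Heap B: need g' = 2⊕2 = 0. Options: 23−1→G=1, 23−2→G=0, 23−5→G=0. Hits: 2.

4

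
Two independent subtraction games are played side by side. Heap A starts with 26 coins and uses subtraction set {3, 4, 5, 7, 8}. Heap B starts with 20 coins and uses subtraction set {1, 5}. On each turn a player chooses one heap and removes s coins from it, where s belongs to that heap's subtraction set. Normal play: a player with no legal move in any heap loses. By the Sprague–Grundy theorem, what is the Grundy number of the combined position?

Heap A, S = {3, 4, 5, 7, 8}:
G(0) = 0
G(1) = mex{} = 0
G(2) = mex{} = 0
G(3) = mex{0} = 1
G(4) = mex{0,0} = 1
G(5) = mex{0,0,0} = 1
G(6) = mex{1,0,0} = 2
G(7) = mex{1,1,0,0} = 2
G(8) = mex{1,1,1,0,0} = 2
G(9) = mex{2,1,1,0,0} = 3
G(10) = mex{2,2,1,1,0} = 3
G(11) = mex{2,2,2,1,1} = 0
G(12) = mex{3,2,2,1,1} = 0
G(13) = mex{3,3,2,2,1} = 0
G(14) = mex{0,3,3,2,2} = 1
G(15) = mex{0,0,3,2,2} = 1
G(16) = mex{0,0,0,3,2} = 1
G(17) = mex{1,0,0,3,3} = 2
G(18) = mex{1,1,0,0,3} = 2
G(19) = mex{1,1,1,0,0} = 2
G(20) = mex{2,1,1,0,0} = 3
G(21) = mex{2,2,1,1,0} = 3
G(22) = mex{2,2,2,1,1} = 0
G(23) = mex{3,2,2,1,1} = 0
G(24) = mex{3,3,2,2,1} = 0
G(25) = mex{0,3,3,2,2} = 1
G(26) = mex{0,0,3,2,2} = 1
G_A(26) = 1.
Heap B, S = {1, 5}:
n :  0  1  2  3  4  5  6  7  8  9 10 11 12 13 14 15 16 17 18 19 20
G :  0  1  0  1  0  1  0  1  0  1  0  1  0  1  0  1  0  1  0  1  0
G_B(20) = 0.
Combined Grundy value = 1 ⊕ 0 = 1.

1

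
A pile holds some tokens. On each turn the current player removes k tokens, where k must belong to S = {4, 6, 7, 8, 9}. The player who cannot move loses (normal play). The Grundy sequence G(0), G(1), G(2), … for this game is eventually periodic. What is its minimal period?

G(0) = 0
G(1) = mex{} = 0
G(2) = mex{} = 0
G(3) = mex{} = 0
G(4) = mex{0} = 1
G(5) = mex{0} = 1
G(6) = mex{0,0} = 1
G(7) = mex{0,0,0} = 1
G(8) = mex{1,0,0,0} = 2
G(9) = mex{1,0,0,0,0} = 2
G(10) = mex{1,1,0,0,0} = 2
G(11) = mex{1,1,1,0,0} = 2
G(12) = mex{2,1,1,1,0} = 3
G(13) = mex{2,1,1,1,1} = 0
G(14) = mex{2,2,1,1,1} = 0
G(15) = mex{2,2,2,1,1} = 0
G(16) = mex{3,2,2,2,1} = 0
G(17) = mex{0,2,2,2,2} = 1
G(18) = mex{0,3,2,2,2} = 1
G(19) = mex{0,0,3,2,2} = 1
G(20) = mex{0,0,0,3,2} = 1
G(21) = mex{1,0,0,0,3} = 2
G(22) = mex{1,0,0,0,0} = 2
G(23) = mex{1,1,0,0,0} = 2
G(24) = mex{1,1,1,0,0} = 2
G(25) = mex{2,1,1,1,0} = 3
G(26) = mex{2,1,1,1,1} = 0
G(27) = mex{2,2,1,1,1} = 0
G(n+13) = G(n) holds for n = 0,…,8 (a full window of length max(S) = 9), so the sequence is purely periodic with period 13.

13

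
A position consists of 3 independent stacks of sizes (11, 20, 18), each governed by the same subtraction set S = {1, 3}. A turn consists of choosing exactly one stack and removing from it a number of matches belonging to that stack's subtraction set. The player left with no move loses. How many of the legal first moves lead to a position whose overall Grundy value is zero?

6

All stacks use S = {1, 3}:
G(0) = 0
G(1) = mex{0} = 1
G(2) = mex{1} = 0
G(3) = mex{0,0} = 1
G(4) = mex{1,1} = 0
G(5) = mex{0,0} = 1
G(6) = mex{1,1} = 0
G(7) = mex{0,0} = 1
G(8) = mex{1,1} = 0
G(9) = mex{0,0} = 1
G(10) = mex{1,1} = 0
G(11) = mex{0,0} = 1
G(12) = mex{1,1} = 0
G(13) = mex{0,0} = 1
G(14) = mex{1,1} = 0
G(15) = mex{0,0} = 1
G(16) = mex{1,1} = 0
G(17) = mex{0,0} = 1
G(18) = mex{1,1} = 0
G(19) = mex{0,0} = 1
G(20) = mex{1,1} = 0
Stack A: G(11) = 1.
Stack B: G(20) = 0.
Stack C: G(18) = 0.
Combined Grundy value = 1 ⊕ 0 ⊕ 0 = 1.
A winning move leaves total XOR = 0, i.e. changes one component's Grundy value g to g ⊕ X where X is the current total.
Stack A: need g' = 1⊕1 = 0. Options: 11−1→G=0, 11−3→G=0. Hits: 2.
Stack B: need g' = 0⊕1 = 1. Options: 20−1→G=1, 20−3→G=1. Hits: 2.
Stack C: need g' = 0⊕1 = 1. Options: 18−1→G=1, 18−3→G=1. Hits: 2.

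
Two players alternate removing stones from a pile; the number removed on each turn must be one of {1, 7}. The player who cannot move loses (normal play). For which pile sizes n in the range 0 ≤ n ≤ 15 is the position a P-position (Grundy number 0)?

0, 2, 4, 6, 8, 10, 12, 14

G(0) = 0
G(1) = mex{0} = 1
G(2) = mex{1} = 0
G(3) = mex{0} = 1
G(4) = mex{1} = 0
G(5) = mex{0} = 1
G(6) = mex{1} = 0
G(7) = mex{0,0} = 1
G(8) = mex{1,1} = 0
G(9) = mex{0,0} = 1
G(10) = mex{1,1} = 0
G(11) = mex{0,0} = 1
G(12) = mex{1,1} = 0
G(13) = mex{0,0} = 1
G(14) = mex{1,1} = 0
G(15) = mex{0,0} = 1
P-positions are exactly the n with G(n) = 0.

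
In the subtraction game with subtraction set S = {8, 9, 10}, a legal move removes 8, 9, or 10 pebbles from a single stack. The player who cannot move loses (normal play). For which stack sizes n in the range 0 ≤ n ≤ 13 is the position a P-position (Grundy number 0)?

0, 1, 2, 3, 4, 5, 6, 7

n :  0  1  2  3  4  5  6  7  8  9 10 11 12 13
G :  0  0  0  0  0  0  0  0  1  1  1  1  1  1
P-positions are exactly the n with G(n) = 0.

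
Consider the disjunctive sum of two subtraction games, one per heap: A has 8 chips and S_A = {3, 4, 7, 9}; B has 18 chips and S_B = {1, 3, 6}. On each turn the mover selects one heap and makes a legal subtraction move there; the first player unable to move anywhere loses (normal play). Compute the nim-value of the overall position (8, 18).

Heap A, S = {3, 4, 7, 9}:
G(0) = 0
G(1) = mex{} = 0
G(2) = mex{} = 0
G(3) = mex{0} = 1
G(4) = mex{0,0} = 1
G(5) = mex{0,0} = 1
G(6) = mex{1,0} = 2
G(7) = mex{1,1,0} = 2
G(8) = mex{1,1,0} = 2
G_A(8) = 2.
Heap B, S = {1, 3, 6}:
n :  0  1  2  3  4  5  6  7  8  9 10 11 12 13 14 15 16 17 18
G :  0  1  0  1  0  1  2  3  2  0  1  0  1  0  1  2  3  2  0
G_B(18) = 0.
Combined Grundy value = 2 ⊕ 0 = 2.

2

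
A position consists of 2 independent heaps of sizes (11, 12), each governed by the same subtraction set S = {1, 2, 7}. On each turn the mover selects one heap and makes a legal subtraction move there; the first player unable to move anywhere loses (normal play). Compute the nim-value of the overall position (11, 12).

2

All heaps use S = {1, 2, 7}:
G(0) = 0
G(1) = mex{0} = 1
G(2) = mex{1,0} = 2
G(3) = mex{2,1} = 0
G(4) = mex{0,2} = 1
G(5) = mex{1,0} = 2
G(6) = mex{2,1} = 0
G(7) = mex{0,2,0} = 1
G(8) = mex{1,0,1} = 2
G(9) = mex{2,1,2} = 0
G(10) = mex{0,2,0} = 1
G(11) = mex{1,0,1} = 2
G(12) = mex{2,1,2} = 0
Heap A: G(11) = 2.
Heap B: G(12) = 0.
Combined Grundy value = 2 ⊕ 0 = 2.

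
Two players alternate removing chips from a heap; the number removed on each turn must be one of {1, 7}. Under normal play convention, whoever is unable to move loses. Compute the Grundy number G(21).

n :  0  1  2  3  4  5  6  7  8  9 10 11 12 13 14 15 16 17 18 19 20 21
G :  0  1  0  1  0  1  0  1  0  1  0  1  0  1  0  1  0  1  0  1  0  1

1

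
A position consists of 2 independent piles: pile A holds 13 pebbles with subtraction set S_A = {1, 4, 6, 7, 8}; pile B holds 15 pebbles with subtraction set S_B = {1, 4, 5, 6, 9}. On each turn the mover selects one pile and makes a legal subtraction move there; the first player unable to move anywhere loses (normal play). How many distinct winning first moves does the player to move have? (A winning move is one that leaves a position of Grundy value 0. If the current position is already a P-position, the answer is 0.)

Pile A, S = {1, 4, 6, 7, 8}:
n :  0  1  2  3  4  5  6  7  8  9 10 11 12 13
G :  0  1  0  1  2  0  1  2  3  2  3  4  5  3
G_A(13) = 3.
Pile B, S = {1, 4, 5, 6, 9}:
n :  0  1  2  3  4  5  6  7  8  9 10 11 12 13 14 15
G :  0  1  0  1  2  3  2  3  4  5  0  1  0  1  2  3
G_B(15) = 3.
Combined Grundy value = 3 ⊕ 3 = 0.
A winning move leaves total XOR = 0, i.e. changes one component's Grundy value g to g ⊕ X where X is the current total.
Pile A: target g' = 3⊕0 = 3, but every legal move changes the Grundy value (mex property), so 0 moves.
Pile B: target g' = 3⊕0 = 3, but every legal move changes the Grundy value (mex property), so 0 moves.

0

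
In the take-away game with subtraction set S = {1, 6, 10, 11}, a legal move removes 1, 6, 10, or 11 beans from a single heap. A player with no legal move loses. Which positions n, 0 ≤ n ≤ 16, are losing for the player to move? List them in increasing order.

0, 2, 4, 7, 9, 16

n :  0  1  2  3  4  5  6  7  8  9 10 11 12 13 14 15 16
G :  0  1  0  1  0  1  2  0  1  0  1  2  3  2  3  2  0
P-positions are exactly the n with G(n) = 0.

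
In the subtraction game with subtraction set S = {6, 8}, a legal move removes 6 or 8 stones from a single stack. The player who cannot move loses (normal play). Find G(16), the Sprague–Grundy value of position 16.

0

G(0) = 0
G(1) = mex{} = 0
G(2) = mex{} = 0
G(3) = mex{} = 0
G(4) = mex{} = 0
G(5) = mex{} = 0
G(6) = mex{0} = 1
G(7) = mex{0} = 1
G(8) = mex{0,0} = 1
G(9) = mex{0,0} = 1
G(10) = mex{0,0} = 1
G(11) = mex{0,0} = 1
G(12) = mex{1,0} = 2
G(13) = mex{1,0} = 2
G(14) = mex{1,1} = 0
G(15) = mex{1,1} = 0
G(16) = mex{1,1} = 0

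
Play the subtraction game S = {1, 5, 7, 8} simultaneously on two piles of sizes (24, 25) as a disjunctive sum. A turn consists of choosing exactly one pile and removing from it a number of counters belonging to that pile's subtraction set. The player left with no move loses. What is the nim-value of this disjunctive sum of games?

1

All piles use S = {1, 5, 7, 8}:
G(0) = 0
G(1) = mex{0} = 1
G(2) = mex{1} = 0
G(3) = mex{0} = 1
G(4) = mex{1} = 0
G(5) = mex{0,0} = 1
G(6) = mex{1,1} = 0
G(7) = mex{0,0,0} = 1
G(8) = mex{1,1,1,0} = 2
G(9) = mex{2,0,0,1} = 3
G(10) = mex{3,1,1,0} = 2
G(11) = mex{2,0,0,1} = 3
G(12) = mex{3,1,1,0} = 2
G(13) = mex{2,2,0,1} = 3
G(14) = mex{3,3,1,0} = 2
G(15) = mex{2,2,2,1} = 0
G(16) = mex{0,3,3,2} = 1
G(17) = mex{1,2,2,3} = 0
G(18) = mex{0,3,3,2} = 1
G(19) = mex{1,2,2,3} = 0
G(20) = mex{0,0,3,2} = 1
G(21) = mex{1,1,2,3} = 0
G(22) = mex{0,0,0,2} = 1
G(23) = mex{1,1,1,0} = 2
G(24) = mex{2,0,0,1} = 3
G(25) = mex{3,1,1,0} = 2
Pile A: G(24) = 3.
Pile B: G(25) = 2.
Combined Grundy value = 3 ⊕ 2 = 1.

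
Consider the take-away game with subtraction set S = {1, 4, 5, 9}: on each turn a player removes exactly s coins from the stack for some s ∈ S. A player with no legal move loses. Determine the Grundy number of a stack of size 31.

n :  0  1  2  3  4  5  6  7  8  9 10 11 12 13 14 15 16 17 18 19 20 21 22 23 24 25 26 27 28 29 30 31
G :  0  1  0  1  2  3  2  3  0  1  0  1  2  3  2  3  0  1  0  1  2  3  2  3  0  1  0  1  2  3  2  3

3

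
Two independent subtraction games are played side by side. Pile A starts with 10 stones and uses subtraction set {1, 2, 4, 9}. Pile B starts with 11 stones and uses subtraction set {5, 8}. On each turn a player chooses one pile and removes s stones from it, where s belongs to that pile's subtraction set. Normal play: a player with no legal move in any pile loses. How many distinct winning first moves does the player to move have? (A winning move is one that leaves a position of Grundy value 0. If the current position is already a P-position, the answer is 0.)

1

Pile A, S = {1, 2, 4, 9}:
n :  0  1  2  3  4  5  6  7  8  9 10
G :  0  1  2  0  1  2  0  1  2  3  4
G_A(10) = 4.
Pile B, S = {5, 8}:
n :  0  1  2  3  4  5  6  7  8  9 10 11
G :  0  0  0  0  0  1  1  1  1  1  2  2
G_B(11) = 2.
Combined Grundy value = 4 ⊕ 2 = 6.
A winning move leaves total XOR = 0, i.e. changes one component's Grundy value g to g ⊕ X where X is the current total.
Pile A: need g' = 4⊕6 = 2. Options: 10−1→G=3, 10−2→G=2, 10−4→G=0, 10−9→G=1. Hits: 1.
Pile B: need g' = 2⊕6 = 4. Options: 11−5→G=1, 11−8→G=0. Hits: 0.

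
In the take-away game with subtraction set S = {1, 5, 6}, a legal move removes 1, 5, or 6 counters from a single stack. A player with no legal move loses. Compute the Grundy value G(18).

G(0) = 0
G(1) = mex{0} = 1
G(2) = mex{1} = 0
G(3) = mex{0} = 1
G(4) = mex{1} = 0
G(5) = mex{0,0} = 1
G(6) = mex{1,1,0} = 2
G(7) = mex{2,0,1} = 3
G(8) = mex{3,1,0} = 2
G(9) = mex{2,0,1} = 3
G(10) = mex{3,1,0} = 2
G(11) = mex{2,2,1} = 0
G(12) = mex{0,3,2} = 1
G(13) = mex{1,2,3} = 0
G(14) = mex{0,3,2} = 1
G(15) = mex{1,2,3} = 0
G(16) = mex{0,0,2} = 1
G(17) = mex{1,1,0} = 2
G(18) = mex{2,0,1} = 3

3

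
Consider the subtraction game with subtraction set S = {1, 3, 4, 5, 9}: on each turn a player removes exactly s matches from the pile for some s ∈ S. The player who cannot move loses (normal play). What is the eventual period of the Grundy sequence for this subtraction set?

8

G(0) = 0
G(1) = mex{0} = 1
G(2) = mex{1} = 0
G(3) = mex{0,0} = 1
G(4) = mex{1,1,0} = 2
G(5) = mex{2,0,1,0} = 3
G(6) = mex{3,1,0,1} = 2
G(7) = mex{2,2,1,0} = 3
G(8) = mex{3,3,2,1} = 0
G(9) = mex{0,2,3,2,0} = 1
G(10) = mex{1,3,2,3,1} = 0
G(11) = mex{0,0,3,2,0} = 1
G(12) = mex{1,1,0,3,1} = 2
G(13) = mex{2,0,1,0,2} = 3
G(14) = mex{3,1,0,1,3} = 2
G(15) = mex{2,2,1,0,2} = 3
G(16) = mex{3,3,2,1,3} = 0
G(17) = mex{0,2,3,2,0} = 1
G(18) = mex{1,3,2,3,1} = 0
G(n+8) = G(n) holds for n = 0,…,8 (a full window of length max(S) = 9), so the sequence is purely periodic with period 8.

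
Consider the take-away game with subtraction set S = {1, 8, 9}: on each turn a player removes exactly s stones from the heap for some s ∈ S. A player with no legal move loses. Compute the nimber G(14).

G(0) = 0
G(1) = mex{0} = 1
G(2) = mex{1} = 0
G(3) = mex{0} = 1
G(4) = mex{1} = 0
G(5) = mex{0} = 1
G(6) = mex{1} = 0
G(7) = mex{0} = 1
G(8) = mex{1,0} = 2
G(9) = mex{2,1,0} = 3
G(10) = mex{3,0,1} = 2
G(11) = mex{2,1,0} = 3
G(12) = mex{3,0,1} = 2
G(13) = mex{2,1,0} = 3
G(14) = mex{3,0,1} = 2

2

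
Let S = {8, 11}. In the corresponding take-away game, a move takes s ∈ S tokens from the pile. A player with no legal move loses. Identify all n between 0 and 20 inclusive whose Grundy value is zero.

0, 1, 2, 3, 4, 5, 6, 7, 19, 20

G(0) = 0
G(1) = mex{} = 0
G(2) = mex{} = 0
G(3) = mex{} = 0
G(4) = mex{} = 0
G(5) = mex{} = 0
G(6) = mex{} = 0
G(7) = mex{} = 0
G(8) = mex{0} = 1
G(9) = mex{0} = 1
G(10) = mex{0} = 1
G(11) = mex{0,0} = 1
G(12) = mex{0,0} = 1
G(13) = mex{0,0} = 1
G(14) = mex{0,0} = 1
G(15) = mex{0,0} = 1
G(16) = mex{1,0} = 2
G(17) = mex{1,0} = 2
G(18) = mex{1,0} = 2
G(19) = mex{1,1} = 0
G(20) = mex{1,1} = 0
P-positions are exactly the n with G(n) = 0.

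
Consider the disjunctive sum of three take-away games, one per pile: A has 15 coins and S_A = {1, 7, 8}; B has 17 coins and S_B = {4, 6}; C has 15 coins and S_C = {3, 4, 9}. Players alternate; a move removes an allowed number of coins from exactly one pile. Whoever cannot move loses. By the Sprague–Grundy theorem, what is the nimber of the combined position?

1

Pile A, S = {1, 7, 8}:
n :  0  1  2  3  4  5  6  7  8  9 10 11 12 13 14 15
G :  0  1  0  1  0  1  0  1  2  3  2  3  2  3  2  0
G_A(15) = 0.
Pile B, S = {4, 6}:
n :  0  1  2  3  4  5  6  7  8  9 10 11 12 13 14 15 16 17
G :  0  0  0  0  1  1  1  1  2  2  0  0  0  0  1  1  1  1
G_B(17) = 1.
Pile C, S = {3, 4, 9}:
G(0) = 0
G(1) = mex{} = 0
G(2) = mex{} = 0
G(3) = mex{0} = 1
G(4) = mex{0,0} = 1
G(5) = mex{0,0} = 1
G(6) = mex{1,0} = 2
G(7) = mex{1,1} = 0
G(8) = mex{1,1} = 0
G(9) = mex{2,1,0} = 3
G(10) = mex{0,2,0} = 1
G(11) = mex{0,0,0} = 1
G(12) = mex{3,0,1} = 2
G(13) = mex{1,3,1} = 0
G(14) = mex{1,1,1} = 0
G(15) = mex{2,1,2} = 0
G_C(15) = 0.
Combined Grundy value = 0 ⊕ 1 ⊕ 0 = 1.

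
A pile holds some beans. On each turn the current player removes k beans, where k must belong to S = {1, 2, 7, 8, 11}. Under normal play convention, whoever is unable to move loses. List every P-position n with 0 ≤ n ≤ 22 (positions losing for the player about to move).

0, 3, 6, 9, 12, 15, 18, 21

G(0) = 0
G(1) = mex{0} = 1
G(2) = mex{1,0} = 2
G(3) = mex{2,1} = 0
G(4) = mex{0,2} = 1
G(5) = mex{1,0} = 2
G(6) = mex{2,1} = 0
G(7) = mex{0,2,0} = 1
G(8) = mex{1,0,1,0} = 2
G(9) = mex{2,1,2,1} = 0
G(10) = mex{0,2,0,2} = 1
G(11) = mex{1,0,1,0,0} = 2
G(12) = mex{2,1,2,1,1} = 0
G(13) = mex{0,2,0,2,2} = 1
G(14) = mex{1,0,1,0,0} = 2
G(15) = mex{2,1,2,1,1} = 0
G(16) = mex{0,2,0,2,2} = 1
G(17) = mex{1,0,1,0,0} = 2
G(18) = mex{2,1,2,1,1} = 0
G(19) = mex{0,2,0,2,2} = 1
G(20) = mex{1,0,1,0,0} = 2
G(21) = mex{2,1,2,1,1} = 0
G(22) = mex{0,2,0,2,2} = 1
P-positions are exactly the n with G(n) = 0.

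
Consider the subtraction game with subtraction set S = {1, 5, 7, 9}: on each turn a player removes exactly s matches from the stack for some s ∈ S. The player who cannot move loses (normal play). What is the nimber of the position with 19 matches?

G(0) = 0
G(1) = mex{0} = 1
G(2) = mex{1} = 0
G(3) = mex{0} = 1
G(4) = mex{1} = 0
G(5) = mex{0,0} = 1
G(6) = mex{1,1} = 0
G(7) = mex{0,0,0} = 1
G(8) = mex{1,1,1} = 0
G(9) = mex{0,0,0,0} = 1
G(10) = mex{1,1,1,1} = 0
G(11) = mex{0,0,0,0} = 1
G(12) = mex{1,1,1,1} = 0
G(13) = mex{0,0,0,0} = 1
G(14) = mex{1,1,1,1} = 0
G(15) = mex{0,0,0,0} = 1
G(16) = mex{1,1,1,1} = 0
G(17) = mex{0,0,0,0} = 1
G(18) = mex{1,1,1,1} = 0
G(19) = mex{0,0,0,0} = 1

1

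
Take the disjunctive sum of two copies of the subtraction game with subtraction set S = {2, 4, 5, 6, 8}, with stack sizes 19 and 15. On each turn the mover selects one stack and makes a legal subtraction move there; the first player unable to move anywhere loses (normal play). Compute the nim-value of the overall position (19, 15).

All stacks use S = {2, 4, 5, 6, 8}:
n :  0  1  2  3  4  5  6  7  8  9 10 11 12 13 14 15 16 17 18 19
G :  0  0  1  1  2  2  3  3  4  4  0  0  1  1  2  2  3  3  4  4
Stack A: G(19) = 4.
Stack B: G(15) = 2.
Combined Grundy value = 4 ⊕ 2 = 6.

6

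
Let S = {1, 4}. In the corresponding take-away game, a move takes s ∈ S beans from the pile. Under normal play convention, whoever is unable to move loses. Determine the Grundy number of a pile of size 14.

n :  0  1  2  3  4  5  6  7  8  9 10 11 12 13 14
G :  0  1  0  1  2  0  1  0  1  2  0  1  0  1  2

2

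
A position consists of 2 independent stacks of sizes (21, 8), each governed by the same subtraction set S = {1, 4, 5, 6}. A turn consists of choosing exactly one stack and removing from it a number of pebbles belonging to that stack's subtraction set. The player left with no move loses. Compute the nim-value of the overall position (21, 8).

All stacks use S = {1, 4, 5, 6}:
G(0) = 0
G(1) = mex{0} = 1
G(2) = mex{1} = 0
G(3) = mex{0} = 1
G(4) = mex{1,0} = 2
G(5) = mex{2,1,0} = 3
G(6) = mex{3,0,1,0} = 2
G(7) = mex{2,1,0,1} = 3
G(8) = mex{3,2,1,0} = 4
G(9) = mex{4,3,2,1} = 0
G(10) = mex{0,2,3,2} = 1
G(11) = mex{1,3,2,3} = 0
G(12) = mex{0,4,3,2} = 1
G(13) = mex{1,0,4,3} = 2
G(14) = mex{2,1,0,4} = 3
G(15) = mex{3,0,1,0} = 2
G(16) = mex{2,1,0,1} = 3
G(17) = mex{3,2,1,0} = 4
G(18) = mex{4,3,2,1} = 0
G(19) = mex{0,2,3,2} = 1
G(20) = mex{1,3,2,3} = 0
G(21) = mex{0,4,3,2} = 1
Stack A: G(21) = 1.
Stack B: G(8) = 4.
Combined Grundy value = 1 ⊕ 4 = 5.

5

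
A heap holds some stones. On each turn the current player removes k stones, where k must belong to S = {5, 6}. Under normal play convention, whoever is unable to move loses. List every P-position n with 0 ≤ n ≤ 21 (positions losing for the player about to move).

0, 1, 2, 3, 4, 11, 12, 13, 14, 15

n :  0  1  2  3  4  5  6  7  8  9 10 11 12 13 14 15 16 17 18 19 20 21
G :  0  0  0  0  0  1  1  1  1  1  2  0  0  0  0  0  1  1  1  1  1  2
P-positions are exactly the n with G(n) = 0.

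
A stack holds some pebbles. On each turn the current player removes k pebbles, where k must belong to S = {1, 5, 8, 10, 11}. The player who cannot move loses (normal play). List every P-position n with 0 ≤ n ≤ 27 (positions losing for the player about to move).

0, 2, 4, 6, 18, 20, 22, 24

n :  0  1  2  3  4  5  6  7  8  9 10 11 12 13 14 15 16 17 18 19 20 21 22 23 24 25 26 27
G :  0  1  0  1  0  1  0  1  2  3  2  3  2  3  2  3  4  5  0  1  0  1  0  1  0  1  2  3
P-positions are exactly the n with G(n) = 0.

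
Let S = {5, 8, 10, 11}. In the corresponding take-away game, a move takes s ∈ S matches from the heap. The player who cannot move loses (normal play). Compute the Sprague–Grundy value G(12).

n :  0  1  2  3  4  5  6  7  8  9 10 11 12
G :  0  0  0  0  0  1  1  1  1  1  2  2  2

2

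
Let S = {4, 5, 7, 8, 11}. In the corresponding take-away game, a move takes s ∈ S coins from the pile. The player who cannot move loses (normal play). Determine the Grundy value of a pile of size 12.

3

n :  0  1  2  3  4  5  6  7  8  9 10 11 12
G :  0  0  0  0  1  1  1  1  2  2  2  2  3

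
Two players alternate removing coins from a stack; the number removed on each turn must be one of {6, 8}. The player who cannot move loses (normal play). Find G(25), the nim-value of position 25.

1

G(0) = 0
G(1) = mex{} = 0
G(2) = mex{} = 0
G(3) = mex{} = 0
G(4) = mex{} = 0
G(5) = mex{} = 0
G(6) = mex{0} = 1
G(7) = mex{0} = 1
G(8) = mex{0,0} = 1
G(9) = mex{0,0} = 1
G(10) = mex{0,0} = 1
G(11) = mex{0,0} = 1
G(12) = mex{1,0} = 2
G(13) = mex{1,0} = 2
G(14) = mex{1,1} = 0
G(15) = mex{1,1} = 0
G(16) = mex{1,1} = 0
G(17) = mex{1,1} = 0
G(18) = mex{2,1} = 0
G(19) = mex{2,1} = 0
G(20) = mex{0,2} = 1
G(21) = mex{0,2} = 1
G(22) = mex{0,0} = 1
G(23) = mex{0,0} = 1
G(24) = mex{0,0} = 1
G(25) = mex{0,0} = 1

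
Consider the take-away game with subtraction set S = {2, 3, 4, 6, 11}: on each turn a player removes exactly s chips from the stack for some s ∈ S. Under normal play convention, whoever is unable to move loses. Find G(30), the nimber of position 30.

G(0) = 0
G(1) = mex{} = 0
G(2) = mex{0} = 1
G(3) = mex{0,0} = 1
G(4) = mex{1,0,0} = 2
G(5) = mex{1,1,0} = 2
G(6) = mex{2,1,1,0} = 3
G(7) = mex{2,2,1,0} = 3
G(8) = mex{3,2,2,1} = 0
G(9) = mex{3,3,2,1} = 0
G(10) = mex{0,3,3,2} = 1
G(11) = mex{0,0,3,2,0} = 1
G(12) = mex{1,0,0,3,0} = 2
G(13) = mex{1,1,0,3,1} = 2
G(14) = mex{2,1,1,0,1} = 3
G(15) = mex{2,2,1,0,2} = 3
G(16) = mex{3,2,2,1,2} = 0
G(17) = mex{3,3,2,1,3} = 0
G(18) = mex{0,3,3,2,3} = 1
G(19) = mex{0,0,3,2,0} = 1
G(20) = mex{1,0,0,3,0} = 2
G(21) = mex{1,1,0,3,1} = 2
G(22) = mex{2,1,1,0,1} = 3
G(23) = mex{2,2,1,0,2} = 3
G(24) = mex{3,2,2,1,2} = 0
G(25) = mex{3,3,2,1,3} = 0
G(26) = mex{0,3,3,2,3} = 1
G(27) = mex{0,0,3,2,0} = 1
G(28) = mex{1,0,0,3,0} = 2
G(29) = mex{1,1,0,3,1} = 2
G(30) = mex{2,1,1,0,1} = 3

3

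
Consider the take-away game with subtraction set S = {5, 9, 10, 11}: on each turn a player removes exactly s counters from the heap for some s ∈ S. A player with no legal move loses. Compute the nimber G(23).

n :  0  1  2  3  4  5  6  7  8  9 10 11 12 13 14 15 16 17 18 19 20 21 22 23
G :  0  0  0  0  0  1  1  1  1  1  2  2  2  2  2  3  0  0  0  0  0  1  1  1

1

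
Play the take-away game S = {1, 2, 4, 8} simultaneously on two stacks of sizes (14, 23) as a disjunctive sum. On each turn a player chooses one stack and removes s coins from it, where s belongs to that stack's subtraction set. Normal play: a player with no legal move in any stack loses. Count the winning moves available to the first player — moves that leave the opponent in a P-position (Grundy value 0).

All stacks use S = {1, 2, 4, 8}:
G(0) = 0
G(1) = mex{0} = 1
G(2) = mex{1,0} = 2
G(3) = mex{2,1} = 0
G(4) = mex{0,2,0} = 1
G(5) = mex{1,0,1} = 2
G(6) = mex{2,1,2} = 0
G(7) = mex{0,2,0} = 1
G(8) = mex{1,0,1,0} = 2
G(9) = mex{2,1,2,1} = 0
G(10) = mex{0,2,0,2} = 1
G(11) = mex{1,0,1,0} = 2
G(12) = mex{2,1,2,1} = 0
G(13) = mex{0,2,0,2} = 1
G(14) = mex{1,0,1,0} = 2
G(15) = mex{2,1,2,1} = 0
G(16) = mex{0,2,0,2} = 1
G(17) = mex{1,0,1,0} = 2
G(18) = mex{2,1,2,1} = 0
G(19) = mex{0,2,0,2} = 1
G(20) = mex{1,0,1,0} = 2
G(21) = mex{2,1,2,1} = 0
G(22) = mex{0,2,0,2} = 1
G(23) = mex{1,0,1,0} = 2
Stack A: G(14) = 2.
Stack B: G(23) = 2.
Combined Grundy value = 2 ⊕ 2 = 0.
A winning move leaves total XOR = 0, i.e. changes one component's Grundy value g to g ⊕ X where X is the current total.
Stack A: target g' = 2⊕0 = 2, but every legal move changes the Grundy value (mex property), so 0 moves.
Stack B: target g' = 2⊕0 = 2, but every legal move changes the Grundy value (mex property), so 0 moves.

0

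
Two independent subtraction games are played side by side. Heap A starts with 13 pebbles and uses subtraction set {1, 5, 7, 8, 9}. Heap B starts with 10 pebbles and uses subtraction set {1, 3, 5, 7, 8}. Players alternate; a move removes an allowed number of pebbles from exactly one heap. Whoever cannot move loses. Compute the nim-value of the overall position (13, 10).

Heap A, S = {1, 5, 7, 8, 9}:
n :  0  1  2  3  4  5  6  7  8  9 10 11 12 13
G :  0  1  0  1  0  1  0  1  2  3  2  3  2  3
G_A(13) = 3.
Heap B, S = {1, 3, 5, 7, 8}:
n :  0  1  2  3  4  5  6  7  8  9 10
G :  0  1  0  1  0  1  0  1  2  3  2
G_B(10) = 2.
Combined Grundy value = 3 ⊕ 2 = 1.

1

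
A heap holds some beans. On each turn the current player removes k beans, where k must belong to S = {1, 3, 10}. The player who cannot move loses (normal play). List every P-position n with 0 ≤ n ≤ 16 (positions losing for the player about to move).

0, 2, 4, 6, 8, 13, 15

G(0) = 0
G(1) = mex{0} = 1
G(2) = mex{1} = 0
G(3) = mex{0,0} = 1
G(4) = mex{1,1} = 0
G(5) = mex{0,0} = 1
G(6) = mex{1,1} = 0
G(7) = mex{0,0} = 1
G(8) = mex{1,1} = 0
G(9) = mex{0,0} = 1
G(10) = mex{1,1,0} = 2
G(11) = mex{2,0,1} = 3
G(12) = mex{3,1,0} = 2
G(13) = mex{2,2,1} = 0
G(14) = mex{0,3,0} = 1
G(15) = mex{1,2,1} = 0
G(16) = mex{0,0,0} = 1
P-positions are exactly the n with G(n) = 0.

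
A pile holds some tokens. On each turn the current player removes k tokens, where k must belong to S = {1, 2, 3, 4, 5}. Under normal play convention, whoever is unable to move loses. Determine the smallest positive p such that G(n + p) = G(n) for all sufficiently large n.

G(0) = 0
G(1) = mex{0} = 1
G(2) = mex{1,0} = 2
G(3) = mex{2,1,0} = 3
G(4) = mex{3,2,1,0} = 4
G(5) = mex{4,3,2,1,0} = 5
G(6) = mex{5,4,3,2,1} = 0
G(7) = mex{0,5,4,3,2} = 1
G(8) = mex{1,0,5,4,3} = 2
G(9) = mex{2,1,0,5,4} = 3
G(10) = mex{3,2,1,0,5} = 4
G(11) = mex{4,3,2,1,0} = 5
G(12) = mex{5,4,3,2,1} = 0
G(13) = mex{0,5,4,3,2} = 1
G(14) = mex{1,0,5,4,3} = 2
G(n+6) = G(n) holds for n = 0,…,4 (a full window of length max(S) = 5), so the sequence is purely periodic with period 6.

6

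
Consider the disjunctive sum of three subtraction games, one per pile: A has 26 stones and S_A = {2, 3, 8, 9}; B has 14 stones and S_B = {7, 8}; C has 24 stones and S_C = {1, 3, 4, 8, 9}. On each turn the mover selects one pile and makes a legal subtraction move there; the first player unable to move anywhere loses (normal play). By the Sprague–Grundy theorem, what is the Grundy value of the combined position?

0

Pile A, S = {2, 3, 8, 9}:
n :  0  1  2  3  4  5  6  7  8  9 10 11 12 13 14 15 16 17 18 19 20 21 22 23 24 25 26
G :  0  0  1  1  2  0  0  1  1  2  2  0  0  1  1  2  0  0  1  1  2  2  0  0  1  1  2
G_A(26) = 2.
Pile B, S = {7, 8}:
G(0) = 0
G(1) = mex{} = 0
G(2) = mex{} = 0
G(3) = mex{} = 0
G(4) = mex{} = 0
G(5) = mex{} = 0
G(6) = mex{} = 0
G(7) = mex{0} = 1
G(8) = mex{0,0} = 1
G(9) = mex{0,0} = 1
G(10) = mex{0,0} = 1
G(11) = mex{0,0} = 1
G(12) = mex{0,0} = 1
G(13) = mex{0,0} = 1
G(14) = mex{1,0} = 2
G_B(14) = 2.
Pile C, S = {1, 3, 4, 8, 9}:
n :  0  1  2  3  4  5  6  7  8  9 10 11 12 13 14 15 16 17 18 19 20 21 22 23 24
G :  0  1  0  1  2  3  2  0  1  4  3  2  0  1  0  1  2  3  2  0  1  4  3  2  0
G_C(24) = 0.
Combined Grundy value = 2 ⊕ 2 ⊕ 0 = 0.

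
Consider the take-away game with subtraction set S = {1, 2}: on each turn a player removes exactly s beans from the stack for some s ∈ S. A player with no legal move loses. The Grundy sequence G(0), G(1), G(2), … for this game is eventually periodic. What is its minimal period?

G(0) = 0
G(1) = mex{0} = 1
G(2) = mex{1,0} = 2
G(3) = mex{2,1} = 0
G(4) = mex{0,2} = 1
G(5) = mex{1,0} = 2
G(6) = mex{2,1} = 0
G(7) = mex{0,2} = 1
G(8) = mex{1,0} = 2
G(9) = mex{2,1} = 0
G(10) = mex{0,2} = 1
G(11) = mex{1,0} = 2
G(12) = mex{2,1} = 0
G(13) = mex{0,2} = 1
G(14) = mex{1,0} = 2
G(n+3) = G(n) holds for n = 0,…,1 (a full window of length max(S) = 2), so the sequence is purely periodic with period 3.

3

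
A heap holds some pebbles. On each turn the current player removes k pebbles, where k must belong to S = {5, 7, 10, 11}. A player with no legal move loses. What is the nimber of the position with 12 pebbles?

n :  0  1  2  3  4  5  6  7  8  9 10 11 12
G :  0  0  0  0  0  1  1  1  1  1  2  2  2

2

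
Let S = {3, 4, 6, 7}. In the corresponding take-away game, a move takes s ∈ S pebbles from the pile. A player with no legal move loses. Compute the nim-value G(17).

G(0) = 0
G(1) = mex{} = 0
G(2) = mex{} = 0
G(3) = mex{0} = 1
G(4) = mex{0,0} = 1
G(5) = mex{0,0} = 1
G(6) = mex{1,0,0} = 2
G(7) = mex{1,1,0,0} = 2
G(8) = mex{1,1,0,0} = 2
G(9) = mex{2,1,1,0} = 3
G(10) = mex{2,2,1,1} = 0
G(11) = mex{2,2,1,1} = 0
G(12) = mex{3,2,2,1} = 0
G(13) = mex{0,3,2,2} = 1
G(14) = mex{0,0,2,2} = 1
G(15) = mex{0,0,3,2} = 1
G(16) = mex{1,0,0,3} = 2
G(17) = mex{1,1,0,0} = 2

2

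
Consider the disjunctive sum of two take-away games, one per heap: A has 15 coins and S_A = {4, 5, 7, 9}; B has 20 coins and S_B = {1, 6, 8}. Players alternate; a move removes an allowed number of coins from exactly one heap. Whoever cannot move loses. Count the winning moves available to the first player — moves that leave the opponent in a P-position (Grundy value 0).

4

Heap A, S = {4, 5, 7, 9}:
G(0) = 0
G(1) = mex{} = 0
G(2) = mex{} = 0
G(3) = mex{} = 0
G(4) = mex{0} = 1
G(5) = mex{0,0} = 1
G(6) = mex{0,0} = 1
G(7) = mex{0,0,0} = 1
G(8) = mex{1,0,0} = 2
G(9) = mex{1,1,0,0} = 2
G(10) = mex{1,1,0,0} = 2
G(11) = mex{1,1,1,0} = 2
G(12) = mex{2,1,1,0} = 3
G(13) = mex{2,2,1,1} = 0
G(14) = mex{2,2,1,1} = 0
G(15) = mex{2,2,2,1} = 0
G_A(15) = 0.
Heap B, S = {1, 6, 8}:
n :  0  1  2  3  4  5  6  7  8  9 10 11 12 13 14 15 16 17 18 19 20
G :  0  1  0  1  0  1  2  0  1  0  1  0  1  2  0  1  0  1  0  1  2
G_B(20) = 2.
Combined Grundy value = 0 ⊕ 2 = 2.
A winning move leaves total XOR = 0, i.e. changes one component's Grundy value g to g ⊕ X where X is the current total.
Heap A: need g' = 0⊕2 = 2. Options: 15−4→G=2, 15−5→G=2, 15−7→G=2, 15−9→G=1. Hits: 3.
Heap B: need g' = 2⊕2 = 0. Options: 20−1→G=1, 20−6→G=0, 20−8→G=1. Hits: 1.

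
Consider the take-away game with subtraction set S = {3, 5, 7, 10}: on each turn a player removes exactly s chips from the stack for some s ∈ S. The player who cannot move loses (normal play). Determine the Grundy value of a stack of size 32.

n :  0  1  2  3  4  5  6  7  8  9 10 11 12 13 14 15 16 17 18 19 20 21 22 23 24 25 26 27 28 29 30 31 32
G :  0  0  0  1  1  1  2  2  2  3  3  3  4  0  0  0  1  1  1  2  2  2  3  3  3  4  0  0  0  1  1  1  2

2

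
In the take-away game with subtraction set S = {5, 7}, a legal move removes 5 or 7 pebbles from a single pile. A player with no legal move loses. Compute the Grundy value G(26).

0

n :  0  1  2  3  4  5  6  7  8  9 10 11 12 13 14 15 16 17 18 19 20 21 22 23 24 25 26
G :  0  0  0  0  0  1  1  1  1  1  2  2  0  0  0  0  0  1  1  1  1  1  2  2  0  0  0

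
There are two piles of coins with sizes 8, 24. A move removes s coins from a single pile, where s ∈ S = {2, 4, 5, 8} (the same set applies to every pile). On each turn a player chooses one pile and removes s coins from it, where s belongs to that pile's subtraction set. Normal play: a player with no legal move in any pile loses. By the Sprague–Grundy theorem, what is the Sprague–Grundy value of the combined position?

5

All piles use S = {2, 4, 5, 8}:
n :  0  1  2  3  4  5  6  7  8  9 10 11 12 13 14 15 16 17 18 19 20 21 22 23 24
G :  0  0  1  1  2  2  3  0  4  1  0  2  1  0  2  1  0  2  1  0  2  1  0  2  1
Pile A: G(8) = 4.
Pile B: G(24) = 1.
Combined Grundy value = 4 ⊕ 1 = 5.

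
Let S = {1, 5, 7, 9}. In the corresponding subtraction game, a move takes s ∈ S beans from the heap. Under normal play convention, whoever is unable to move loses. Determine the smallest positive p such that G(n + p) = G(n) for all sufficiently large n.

2

n :  0  1  2  3  4  5  6  7  8  9 10 11 12 13 14
G :  0  1  0  1  0  1  0  1  0  1  0  1  0  1  0
G(n+2) = G(n) holds for n = 0,…,8 (a full window of length max(S) = 9), so the sequence is purely periodic with period 2.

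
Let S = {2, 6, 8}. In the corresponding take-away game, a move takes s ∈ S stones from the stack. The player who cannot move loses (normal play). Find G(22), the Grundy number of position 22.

2

n :  0  1  2  3  4  5  6  7  8  9 10 11 12 13 14 15 16 17 18 19 20 21 22
G :  0  0  1  1  0  0  1  1  2  2  3  3  2  2  0  0  1  1  0  0  1  1  2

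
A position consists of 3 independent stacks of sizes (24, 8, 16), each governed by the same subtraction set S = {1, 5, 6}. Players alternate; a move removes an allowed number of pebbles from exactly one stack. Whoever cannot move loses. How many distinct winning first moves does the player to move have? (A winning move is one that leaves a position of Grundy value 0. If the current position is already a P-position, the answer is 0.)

All stacks use S = {1, 5, 6}:
n :  0  1  2  3  4  5  6  7  8  9 10 11 12 13 14 15 16 17 18 19 20 21 22 23 24
G :  0  1  0  1  0  1  2  3  2  3  2  0  1  0  1  0  1  2  3  2  3  2  0  1  0
Stack A: G(24) = 0.
Stack B: G(8) = 2.
Stack C: G(16) = 1.
Combined Grundy value = 0 ⊕ 2 ⊕ 1 = 3.
A winning move leaves total XOR = 0, i.e. changes one component's Grundy value g to g ⊕ X where X is the current total.
Stack A: need g' = 0⊕3 = 3. Options: 24−1→G=1, 24−5→G=2, 24−6→G=3. Hits: 1.
Stack B: need g' = 2⊕3 = 1. Options: 8−1→G=3, 8−5→G=1, 8−6→G=0. Hits: 1.
Stack C: need g' = 1⊕3 = 2. Options: 16−1→G=0, 16−5→G=0, 16−6→G=2. Hits: 1.

3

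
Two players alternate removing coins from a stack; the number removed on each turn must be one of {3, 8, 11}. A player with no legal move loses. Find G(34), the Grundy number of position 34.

G(0) = 0
G(1) = mex{} = 0
G(2) = mex{} = 0
G(3) = mex{0} = 1
G(4) = mex{0} = 1
G(5) = mex{0} = 1
G(6) = mex{1} = 0
G(7) = mex{1} = 0
G(8) = mex{1,0} = 2
G(9) = mex{0,0} = 1
G(10) = mex{0,0} = 1
G(11) = mex{2,1,0} = 3
G(12) = mex{1,1,0} = 2
G(13) = mex{1,1,0} = 2
G(14) = mex{3,0,1} = 2
G(15) = mex{2,0,1} = 3
G(16) = mex{2,2,1} = 0
G(17) = mex{2,1,0} = 3
G(18) = mex{3,1,0} = 2
G(19) = mex{0,3,2} = 1
G(20) = mex{3,2,1} = 0
G(21) = mex{2,2,1} = 0
G(22) = mex{1,2,3} = 0
G(23) = mex{0,3,2} = 1
G(24) = mex{0,0,2} = 1
G(25) = mex{0,3,2} = 1
G(26) = mex{1,2,3} = 0
G(27) = mex{1,1,0} = 2
G(28) = mex{1,0,3} = 2
G(29) = mex{0,0,2} = 1
G(30) = mex{2,0,1} = 3
G(31) = mex{2,1,0} = 3
G(32) = mex{1,1,0} = 2
G(33) = mex{3,1,0} = 2
G(34) = mex{3,0,1} = 2

2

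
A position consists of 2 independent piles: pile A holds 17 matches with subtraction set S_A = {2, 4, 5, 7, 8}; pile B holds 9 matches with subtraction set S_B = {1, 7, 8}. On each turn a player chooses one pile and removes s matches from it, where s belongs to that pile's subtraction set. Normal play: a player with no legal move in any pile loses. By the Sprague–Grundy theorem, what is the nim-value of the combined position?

Pile A, S = {2, 4, 5, 7, 8}:
G(0) = 0
G(1) = mex{} = 0
G(2) = mex{0} = 1
G(3) = mex{0} = 1
G(4) = mex{1,0} = 2
G(5) = mex{1,0,0} = 2
G(6) = mex{2,1,0} = 3
G(7) = mex{2,1,1,0} = 3
G(8) = mex{3,2,1,0,0} = 4
G(9) = mex{3,2,2,1,0} = 4
G(10) = mex{4,3,2,1,1} = 0
G(11) = mex{4,3,3,2,1} = 0
G(12) = mex{0,4,3,2,2} = 1
G(13) = mex{0,4,4,3,2} = 1
G(14) = mex{1,0,4,3,3} = 2
G(15) = mex{1,0,0,4,3} = 2
G(16) = mex{2,1,0,4,4} = 3
G(17) = mex{2,1,1,0,4} = 3
G_A(17) = 3.
Pile B, S = {1, 7, 8}:
n : 0 1 2 3 4 5 6 7 8 9
G : 0 1 0 1 0 1 0 1 2 3
G_B(9) = 3.
Combined Grundy value = 3 ⊕ 3 = 0.

0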